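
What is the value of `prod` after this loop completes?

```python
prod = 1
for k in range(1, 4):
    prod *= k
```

3! = 6
`prod` takes the values: 1 → 2 → 6

Answer: 6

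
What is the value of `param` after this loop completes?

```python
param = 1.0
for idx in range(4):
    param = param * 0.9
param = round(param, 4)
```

Exponential decay: 1.0 * 0.9^4
`param` takes the values: 1.0 → 0.9 → 0.81 → 0.729 → 0.6561

Answer: 0.6561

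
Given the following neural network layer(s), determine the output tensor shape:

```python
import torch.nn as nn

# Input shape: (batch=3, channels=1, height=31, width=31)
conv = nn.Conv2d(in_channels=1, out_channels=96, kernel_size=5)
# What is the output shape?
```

Input: (3, 1, 31, 31) -> Output: (3, 96, 27, 27)

Answer: (3, 96, 27, 27)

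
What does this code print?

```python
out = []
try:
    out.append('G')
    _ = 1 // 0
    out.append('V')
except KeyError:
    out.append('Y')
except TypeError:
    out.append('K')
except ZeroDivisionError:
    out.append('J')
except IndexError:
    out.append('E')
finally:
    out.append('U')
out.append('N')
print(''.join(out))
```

Execution trace: 'G' (try body) → 'J' (except ZeroDivisionError) → 'U' (finally) → 'N' (after the try/except). Output: GJUN

Answer: GJUN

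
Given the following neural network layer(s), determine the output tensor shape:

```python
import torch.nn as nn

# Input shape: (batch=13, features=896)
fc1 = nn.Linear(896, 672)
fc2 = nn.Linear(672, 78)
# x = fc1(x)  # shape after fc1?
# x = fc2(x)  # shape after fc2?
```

Input: (13, 896) -> after fc1: (13, 672) -> Output: (13, 78)

Answer: (13, 78)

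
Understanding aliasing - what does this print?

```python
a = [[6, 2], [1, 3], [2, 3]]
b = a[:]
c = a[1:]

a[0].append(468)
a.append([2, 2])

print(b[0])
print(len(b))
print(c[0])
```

Key concept: slice with nested mutation.
Step by step:
`a = [[6, 2], [1, 3], [2, 3]]` → a = [[6, 2], [1, 3], [2, 3]]
`b = a[:]` → b = [[6, 2], [1, 3], [2, 3]]
`c = a[1:]` → c = [[1, 3], [2, 3]]
`a[0].append(468)` → a = [[6, 2, 468], [1, 3], [2, 3]]; b = [[6, 2, 468], [1, 3], [2, 3]]
`a.append([2, 2])` → a = [[6, 2, 468], [1, 3], [2, 3], [2, 2]]
`print(b[0])` → prints [6, 2, 468]
`print(len(b))` → prints 3
`print(c[0])` → prints [1, 3]

Answer:
[6, 2, 468]
3
[1, 3]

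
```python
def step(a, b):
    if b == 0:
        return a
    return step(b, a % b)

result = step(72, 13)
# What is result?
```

step(72, 13) -> step(13, 7) -> step(7, 6) -> step(6, 1) -> step(1, 0) -> 1

Answer: 1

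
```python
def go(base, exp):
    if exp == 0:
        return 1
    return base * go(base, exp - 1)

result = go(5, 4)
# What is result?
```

go(5, 4) = 5 * 5 * 5 * 5 = 625

Answer: 625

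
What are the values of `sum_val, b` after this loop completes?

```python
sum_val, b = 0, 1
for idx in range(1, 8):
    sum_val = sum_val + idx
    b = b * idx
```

Sum and factorial of 1 to 7
`sum_val, b` takes the values: (0, 1) → (1, 1) → (3, 1) → (3, 2) → (6, 2) → (6, 6) → (10, 6) → (10, 24) → (15, 24) → (15, 120) → (21, 120) → (21, 720) → (28, 720) → (28, 5040)

Answer: 28, 5040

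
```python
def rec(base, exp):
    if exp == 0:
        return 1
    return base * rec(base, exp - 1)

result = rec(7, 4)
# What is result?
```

rec(7, 4) = 7 * 7 * 7 * 7 = 2401

Answer: 2401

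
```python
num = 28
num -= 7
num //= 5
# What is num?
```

Trace:
`num = 28` → num = 28
`num -= 7` → num = 21
`num //= 5` → num = 4
So num = 4

Answer: 4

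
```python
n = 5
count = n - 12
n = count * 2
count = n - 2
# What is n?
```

Trace:
`n = 5` → n = 5
`count = n - 12` → count = -7
`n = count * 2` → n = -14
`count = n - 2` → count = -16
So n = -14

Answer: -14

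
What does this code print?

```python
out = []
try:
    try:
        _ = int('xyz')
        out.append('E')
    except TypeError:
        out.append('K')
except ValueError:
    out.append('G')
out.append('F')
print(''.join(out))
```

Execution trace: 'G' (outer except ValueError) → 'F' (after the try/except). Output: GF

Answer: GF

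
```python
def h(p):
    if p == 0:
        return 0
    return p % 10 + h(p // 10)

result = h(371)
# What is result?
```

Sum of digits of 371: 1 + 7 + 3 = 11

Answer: 11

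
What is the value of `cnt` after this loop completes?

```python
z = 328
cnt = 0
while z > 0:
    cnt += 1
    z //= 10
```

Count digits by repeated division by 10
`cnt` takes the values: 0 → 1 → 2 → 3

Answer: 3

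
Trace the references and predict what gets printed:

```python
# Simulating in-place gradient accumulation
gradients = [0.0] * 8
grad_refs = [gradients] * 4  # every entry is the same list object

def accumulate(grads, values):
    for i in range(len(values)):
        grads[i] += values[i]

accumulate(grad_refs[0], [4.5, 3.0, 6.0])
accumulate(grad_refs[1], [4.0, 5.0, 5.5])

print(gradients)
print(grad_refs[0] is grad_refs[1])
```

Key concept: gradient accumulation aliasing.
Step by step:
`gradients = [0.0] * 8` → gradients = [0.0, 0.0, 0.0, 0.0, 0.0, 0.0, 0.0, 0.0]
`grad_refs = [gradients] * 4` → grad_refs = [[0.0, 0.0, 0.0, 0.0, 0.0, 0.0, 0.0, 0.0], [0.0, 0.0, 0.0, 0.0, 0.0, 0.0, 0.0, 0.0], [0.0, 0.0, 0.0, 0.0, 0.0, 0.0, 0.0, 0.0], [0.0, 0.0, 0.0, 0.0, 0.0, 0.0, 0.0, 0.0]]
`accumulate(grad_refs[0], [4.5, 3.0, 6.0])` → gradients = [4.5, 3.0, 6.0, 0.0, 0.0, 0.0, 0.0, 0.0]; grad_refs = [[4.5, 3.0, 6.0, 0.0, 0.0, 0.0, 0.0, 0.0], [4.5, 3.0, 6.0, 0.0, 0.0, 0.0, 0.0, 0.0], [4.5, 3.0, 6.0, 0.0, 0.0, 0.0, 0.0, 0.0], [4.5, 3.0, 6.0, 0.0, 0.0, 0.0, 0.0, 0.0]]
`accumulate(grad_refs[1], [4.0, 5.0, 5.5])` → gradients = [8.5, 8.0, 11.5, 0.0, 0.0, 0.0, 0.0, 0.0]; grad_refs = [[8.5, 8.0, 11.5, 0.0, 0.0, 0.0, 0.0, 0.0], [8.5, 8.0, 11.5, 0.0, 0.0, 0.0, 0.0, 0.0], [8.5, 8.0, 11.5, 0.0, 0.0, 0.0, 0.0, 0.0], [8.5, 8.0, 11.5, 0.0, 0.0, 0.0, 0.0, 0.0]]
`print(gradients)` → prints [8.5, 8.0, 11.5, 0.0, 0.0, 0.0, 0.0, 0.0]
`print(grad_refs[0] is grad_refs[1])` → prints True

Answer:
[8.5, 8.0, 11.5, 0.0, 0.0, 0.0, 0.0, 0.0]
True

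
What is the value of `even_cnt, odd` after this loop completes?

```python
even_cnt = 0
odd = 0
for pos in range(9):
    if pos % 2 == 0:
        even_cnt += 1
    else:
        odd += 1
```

Count evens and odds in range(9)
`even_cnt, odd` takes the values: (0, 0) → (1, 0) → (1, 1) → (2, 1) → (2, 2) → (3, 2) → (3, 3) → (4, 3) → (4, 4) → (5, 4)

Answer: 5, 4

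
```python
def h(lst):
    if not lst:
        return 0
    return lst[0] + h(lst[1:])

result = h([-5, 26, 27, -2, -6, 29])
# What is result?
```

(-5) + 26 + 27 + (-2) + (-6) + 29 + 0 = 69

Answer: 69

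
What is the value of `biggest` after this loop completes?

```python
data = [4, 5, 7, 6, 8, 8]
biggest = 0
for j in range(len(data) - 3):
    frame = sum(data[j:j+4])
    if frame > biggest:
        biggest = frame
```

Max sum of 4-element window in [4, 5, 7, 6, 8, 8]
`biggest` takes the values: 0 → 22 → 26 → 29

Answer: 29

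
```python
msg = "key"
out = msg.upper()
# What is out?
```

Trace:
`msg = "key"` → msg = 'key'
`out = msg.upper()` → out = 'KEY'
So out = 'KEY'

Answer: 'KEY'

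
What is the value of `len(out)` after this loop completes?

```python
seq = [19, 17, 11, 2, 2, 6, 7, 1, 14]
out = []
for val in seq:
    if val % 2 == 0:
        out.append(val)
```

Count even numbers in [19, 17, 11, 2, 2, 6, 7, 1, 14]
`out` takes the values: [] → [2] → [2, 2] → [2, 2, 6] → [2, 2, 6, 14]
So `len(out)` = 4

Answer: 4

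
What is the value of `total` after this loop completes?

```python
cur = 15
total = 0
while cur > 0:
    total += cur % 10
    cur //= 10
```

Sum digits of 15
`total` takes the values: 0 → 5 → 6

Answer: 6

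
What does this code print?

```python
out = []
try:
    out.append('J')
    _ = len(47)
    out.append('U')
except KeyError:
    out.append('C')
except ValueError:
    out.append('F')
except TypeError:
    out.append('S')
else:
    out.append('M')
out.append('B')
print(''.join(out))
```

Execution trace: 'J' (try body) → 'S' (except TypeError) → 'B' (after the try/except). Output: JSB

Answer: JSB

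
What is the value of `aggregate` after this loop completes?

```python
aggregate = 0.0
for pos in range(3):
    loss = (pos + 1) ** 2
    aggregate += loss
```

Sum of squared losses 1² + 2² + ... + 3²
`aggregate` takes the values: 0.0 → 1.0 → 5.0 → 14.0

Answer: 14.0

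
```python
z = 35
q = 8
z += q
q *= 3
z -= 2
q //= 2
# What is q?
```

Trace:
`z = 35` → z = 35
`q = 8` → q = 8
`z += q` → z = 43
`q *= 3` → q = 24
`z -= 2` → z = 41
`q //= 2` → q = 12
So q = 12

Answer: 12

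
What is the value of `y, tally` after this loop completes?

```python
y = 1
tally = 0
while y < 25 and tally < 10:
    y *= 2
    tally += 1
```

Double until >= 25 or 10 iterations
`y, tally` takes the values: (1, 0) → (2, 0) → (2, 1) → (4, 1) → (4, 2) → (8, 2) → (8, 3) → (16, 3) → (16, 4) → (32, 4) → (32, 5)

Answer: 32, 5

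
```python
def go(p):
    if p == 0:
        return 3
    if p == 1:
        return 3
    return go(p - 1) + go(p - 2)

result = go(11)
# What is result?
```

Build up from base cases: go(0)=3, go(1)=3, go(2)=6, go(3)=9, go(4)=15, go(5)=24, go(6)=39, ..., go(11)=432

Answer: 432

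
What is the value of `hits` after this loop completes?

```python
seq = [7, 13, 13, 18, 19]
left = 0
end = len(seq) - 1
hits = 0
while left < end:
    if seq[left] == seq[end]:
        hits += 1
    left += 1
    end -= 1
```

Count matching pairs from ends
`hits` takes the values: 0

Answer: 0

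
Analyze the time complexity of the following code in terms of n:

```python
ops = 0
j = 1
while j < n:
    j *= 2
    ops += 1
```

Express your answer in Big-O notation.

Each loop level contributes: log n. Multiplying the contributions gives O(log n).

Answer: O(log n)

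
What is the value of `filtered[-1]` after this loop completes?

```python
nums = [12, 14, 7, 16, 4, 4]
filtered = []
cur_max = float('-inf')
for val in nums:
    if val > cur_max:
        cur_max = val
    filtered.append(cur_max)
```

Running max ends at 16
`filtered` takes the values: [] → [12] → [12, 14] → [12, 14, 14] → [12, 14, 14, 16] → [12, 14, 14, 16, 16] → [12, 14, 14, 16, 16, 16]
So `filtered[-1]` = 16

Answer: 16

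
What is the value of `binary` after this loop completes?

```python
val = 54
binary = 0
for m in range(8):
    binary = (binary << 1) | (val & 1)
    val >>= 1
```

Reverse lowest 8 bits of 54
`binary` takes the values: 0 → 1 → 3 → 6 → 13 → 27 → 54 → 108

Answer: 108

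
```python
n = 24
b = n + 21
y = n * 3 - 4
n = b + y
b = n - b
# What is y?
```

Trace:
`n = 24` → n = 24
`b = n + 21` → b = 45
`y = n * 3 - 4` → y = 68
`n = b + y` → n = 113
`b = n - b` → b = 68
So y = 68

Answer: 68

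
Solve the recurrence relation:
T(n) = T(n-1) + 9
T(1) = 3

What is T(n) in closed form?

Unrolling: T(n) = T(1) + 9·(n-1) = 3 + 9(n-1) = 9n - 6.

Answer: T(n) = 9n - 6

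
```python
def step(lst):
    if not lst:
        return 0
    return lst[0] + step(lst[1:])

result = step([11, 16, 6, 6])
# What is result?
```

11 + 16 + 6 + 6 + 0 = 39

Answer: 39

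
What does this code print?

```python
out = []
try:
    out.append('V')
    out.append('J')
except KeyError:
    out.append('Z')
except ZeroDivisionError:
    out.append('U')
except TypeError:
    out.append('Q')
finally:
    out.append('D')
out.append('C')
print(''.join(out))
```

Execution trace: 'V' (try body) → 'J' (try body, no exception) → 'D' (finally) → 'C' (after the try/except). Output: VJDC

Answer: VJDC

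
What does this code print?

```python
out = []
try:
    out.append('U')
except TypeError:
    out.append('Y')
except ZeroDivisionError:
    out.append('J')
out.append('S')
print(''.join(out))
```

Execution trace: 'U' (try body, no exception) → 'S' (after the try/except). Output: US

Answer: US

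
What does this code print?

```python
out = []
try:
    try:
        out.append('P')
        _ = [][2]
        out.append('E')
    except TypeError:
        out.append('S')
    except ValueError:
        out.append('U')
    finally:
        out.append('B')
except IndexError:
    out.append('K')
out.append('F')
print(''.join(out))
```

Execution trace: 'P' (try body) → 'B' (finally) → 'K' (outer except IndexError) → 'F' (after the try/except). Output: PBKF

Answer: PBKF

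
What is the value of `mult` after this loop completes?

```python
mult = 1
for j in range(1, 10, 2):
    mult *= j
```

Product of 1, 3, 5, ... up to 9
`mult` takes the values: 1 → 3 → 15 → 105 → 945

Answer: 945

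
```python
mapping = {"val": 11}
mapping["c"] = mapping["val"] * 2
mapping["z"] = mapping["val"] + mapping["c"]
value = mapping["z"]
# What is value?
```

Trace:
`mapping = {"val": 11}` → mapping = {'val': 11}
`mapping["c"] = mapping["val"] * 2` → mapping = {'val': 11, 'c': 22}
`mapping["z"] = mapping["val"] + mapping["c"]` → mapping = {'val': 11, 'c': 22, 'z': 33}
`value = mapping["z"]` → value = 33
So value = 33

Answer: 33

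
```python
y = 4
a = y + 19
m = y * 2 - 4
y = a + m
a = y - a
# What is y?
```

Trace:
`y = 4` → y = 4
`a = y + 19` → a = 23
`m = y * 2 - 4` → m = 4
`y = a + m` → y = 27
`a = y - a` → a = 4
So y = 27

Answer: 27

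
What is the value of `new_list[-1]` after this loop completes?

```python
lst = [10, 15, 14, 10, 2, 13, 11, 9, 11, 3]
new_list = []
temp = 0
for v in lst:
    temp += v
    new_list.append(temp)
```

Cumulative sum ends at 98
`new_list` takes the values: [] → [10] → [10, 25] → [10, 25, 39] → [10, 25, 39, 49] → [10, 25, 39, 49, 51] → [10, 25, 39, 49, 51, 64] → [10, 25, 39, 49, 51, 64, 75] → [10, 25, 39, 49, 51, 64, 75, 84] → [10, 25, 39, 49, 51, 64, 75, 84, 95] → [10, 25, 39, 49, 51, 64, 75, 84, 95, 98]
So `new_list[-1]` = 98

Answer: 98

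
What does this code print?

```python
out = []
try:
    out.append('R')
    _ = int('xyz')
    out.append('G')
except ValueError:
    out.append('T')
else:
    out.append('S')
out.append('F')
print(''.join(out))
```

Execution trace: 'R' (try body) → 'T' (except ValueError) → 'F' (after the try/except). Output: RTF

Answer: RTF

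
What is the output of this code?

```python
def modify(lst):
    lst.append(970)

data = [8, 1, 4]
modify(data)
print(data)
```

Key concept: function modifies passed list.
Step by step:
`data = [8, 1, 4]` → data = [8, 1, 4]
`modify(data)` → data = [8, 1, 4, 970]
`print(data)` → prints [8, 1, 4, 970]

Answer: [8, 1, 4, 970]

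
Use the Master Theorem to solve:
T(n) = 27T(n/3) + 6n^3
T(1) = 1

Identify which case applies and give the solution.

a=27, b=3, f(n)=6n^3. log_3(27) = 3. Since c=3 = 3, Case 2 applies: T(n) = Θ(n^log_b(a) · log n) = O(n^3 log n).

Answer: O(n^3 log n) - Case 2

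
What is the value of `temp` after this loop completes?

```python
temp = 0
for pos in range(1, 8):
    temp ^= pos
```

XOR of 1 to 7
`temp` takes the values: 0 → 1 → 3 → 0 → 4 → 1 → 7 → 0

Answer: 0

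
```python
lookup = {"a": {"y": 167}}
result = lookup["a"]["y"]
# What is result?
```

Trace:
`lookup = {"a": {"y": 167}}` → lookup = {'a': {'y': 167}}
`result = lookup["a"]["y"]` → result = 167
So result = 167

Answer: 167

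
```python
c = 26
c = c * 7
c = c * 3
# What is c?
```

Trace:
`c = 26` → c = 26
`c = c * 7` → c = 182
`c = c * 3` → c = 546
So c = 546

Answer: 546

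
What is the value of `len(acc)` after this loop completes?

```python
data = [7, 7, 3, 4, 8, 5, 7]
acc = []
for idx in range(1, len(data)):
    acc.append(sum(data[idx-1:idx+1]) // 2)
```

Number of 2-element averages
`acc` takes the values: [] → [7] → [7, 5] → [7, 5, 3] → [7, 5, 3, 6] → [7, 5, 3, 6, 6] → [7, 5, 3, 6, 6, 6]
So `len(acc)` = 6

Answer: 6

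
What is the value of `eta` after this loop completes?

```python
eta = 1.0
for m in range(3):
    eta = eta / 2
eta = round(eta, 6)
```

Halving LR 3 times: 1 / 2^3
`eta` takes the values: 1.0 → 0.5 → 0.25 → 0.125

Answer: 0.125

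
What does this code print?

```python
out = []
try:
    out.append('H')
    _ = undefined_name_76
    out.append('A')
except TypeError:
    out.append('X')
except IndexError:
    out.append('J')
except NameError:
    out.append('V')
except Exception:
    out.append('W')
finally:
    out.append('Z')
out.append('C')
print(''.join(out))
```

Execution trace: 'H' (try body) → 'V' (except NameError) → 'Z' (finally) → 'C' (after the try/except). Output: HVZC

Answer: HVZC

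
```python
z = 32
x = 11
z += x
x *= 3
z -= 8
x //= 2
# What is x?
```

Trace:
`z = 32` → z = 32
`x = 11` → x = 11
`z += x` → z = 43
`x *= 3` → x = 33
`z -= 8` → z = 35
`x //= 2` → x = 16
So x = 16

Answer: 16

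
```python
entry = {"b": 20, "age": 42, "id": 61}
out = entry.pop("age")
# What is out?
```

Trace:
`entry = {"b": 20, "age": 42, "id": 61}` → entry = {'b': 20, 'age': 42, 'id': 61}
`out = entry.pop("age")` → entry = {'b': 20, 'id': 61}; out = 42
So out = 42

Answer: 42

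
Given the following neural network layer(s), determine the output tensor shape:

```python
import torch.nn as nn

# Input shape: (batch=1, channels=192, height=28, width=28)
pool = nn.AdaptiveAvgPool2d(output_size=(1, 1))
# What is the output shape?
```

Input: (1, 192, 28, 28) -> Output: (1, 192, 1, 1)

Answer: (1, 192, 1, 1)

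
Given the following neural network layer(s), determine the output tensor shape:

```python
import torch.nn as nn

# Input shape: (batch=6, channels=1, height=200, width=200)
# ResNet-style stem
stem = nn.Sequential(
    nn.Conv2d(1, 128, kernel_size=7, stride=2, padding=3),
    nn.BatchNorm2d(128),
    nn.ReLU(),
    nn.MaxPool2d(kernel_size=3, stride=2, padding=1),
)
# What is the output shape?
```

Input: (6, 1, 200, 200) -> after Conv2d 7x7 stride=2: (6, 128, 100, 100) -> Output: (6, 128, 50, 50)

Answer: (6, 128, 50, 50)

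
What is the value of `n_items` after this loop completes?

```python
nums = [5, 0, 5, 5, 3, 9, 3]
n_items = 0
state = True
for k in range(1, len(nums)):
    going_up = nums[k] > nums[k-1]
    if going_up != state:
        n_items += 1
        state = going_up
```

Count direction changes in [5, 0, 5, 5, 3, 9, 3]
`n_items` takes the values: 0 → 1 → 2 → 3 → 4 → 5

Answer: 5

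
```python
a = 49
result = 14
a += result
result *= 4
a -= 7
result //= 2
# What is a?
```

Trace:
`a = 49` → a = 49
`result = 14` → result = 14
`a += result` → a = 63
`result *= 4` → result = 56
`a -= 7` → a = 56
`result //= 2` → result = 28
So a = 56

Answer: 56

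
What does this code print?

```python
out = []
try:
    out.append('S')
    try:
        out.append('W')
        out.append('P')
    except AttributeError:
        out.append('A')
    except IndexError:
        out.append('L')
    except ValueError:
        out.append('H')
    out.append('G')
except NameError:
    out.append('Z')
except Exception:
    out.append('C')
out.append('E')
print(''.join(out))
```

Execution trace: 'S' (try body) → 'W' (inner try body) → 'P' (inner try body, no exception) → 'G' (try body, no exception) → 'E' (after the try/except). Output: SWPGE

Answer: SWPGE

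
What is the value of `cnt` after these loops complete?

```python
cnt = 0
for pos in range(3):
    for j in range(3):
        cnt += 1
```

3 * 3 = 9
`cnt` takes the values: 0 → 1 → 2 → 3 → 4 → 5 → 6 → 7 → 8 → 9

Answer: 9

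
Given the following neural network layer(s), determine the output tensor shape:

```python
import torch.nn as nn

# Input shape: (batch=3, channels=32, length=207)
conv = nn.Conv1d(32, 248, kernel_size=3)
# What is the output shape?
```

Input: (3, 32, 207) -> Output: (3, 248, 205)

Answer: (3, 248, 205)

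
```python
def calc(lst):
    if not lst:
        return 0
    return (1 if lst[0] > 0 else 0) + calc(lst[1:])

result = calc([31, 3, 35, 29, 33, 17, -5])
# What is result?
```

Count of positive elements in [31, 3, 35, 29, 33, 17, -5] = 6

Answer: 6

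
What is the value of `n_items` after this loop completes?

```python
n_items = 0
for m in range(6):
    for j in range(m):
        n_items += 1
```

Triangle number: 0+1+2+...+5
`n_items` takes the values: 0 → 1 → 2 → 3 → 4 → 5 → 6 → 7 → 8 → 9 → 10 → 11 → 12 → 13 → 14 → 15

Answer: 15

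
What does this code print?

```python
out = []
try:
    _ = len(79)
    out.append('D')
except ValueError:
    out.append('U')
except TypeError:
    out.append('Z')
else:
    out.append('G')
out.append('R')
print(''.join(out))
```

Execution trace: 'Z' (except TypeError) → 'R' (after the try/except). Output: ZR

Answer: ZR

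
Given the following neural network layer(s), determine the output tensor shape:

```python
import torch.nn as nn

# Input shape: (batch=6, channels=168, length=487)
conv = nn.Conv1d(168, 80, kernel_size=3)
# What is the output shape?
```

Input: (6, 168, 487) -> Output: (6, 80, 485)

Answer: (6, 80, 485)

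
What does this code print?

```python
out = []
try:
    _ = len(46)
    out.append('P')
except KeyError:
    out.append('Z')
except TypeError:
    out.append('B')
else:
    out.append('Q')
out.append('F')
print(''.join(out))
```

Execution trace: 'B' (except TypeError) → 'F' (after the try/except). Output: BF

Answer: BF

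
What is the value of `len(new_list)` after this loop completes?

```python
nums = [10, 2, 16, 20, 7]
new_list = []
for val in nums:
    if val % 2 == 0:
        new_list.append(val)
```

Count even numbers in [10, 2, 16, 20, 7]
`new_list` takes the values: [] → [10] → [10, 2] → [10, 2, 16] → [10, 2, 16, 20]
So `len(new_list)` = 4

Answer: 4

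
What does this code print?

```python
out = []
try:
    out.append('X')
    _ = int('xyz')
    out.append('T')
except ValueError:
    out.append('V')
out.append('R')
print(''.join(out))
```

Execution trace: 'X' (try body) → 'V' (except ValueError) → 'R' (after the try/except). Output: XVR

Answer: XVR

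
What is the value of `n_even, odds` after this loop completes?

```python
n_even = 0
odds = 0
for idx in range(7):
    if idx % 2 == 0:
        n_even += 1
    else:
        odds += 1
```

Count evens and odds in range(7)
`n_even, odds` takes the values: (0, 0) → (1, 0) → (1, 1) → (2, 1) → (2, 2) → (3, 2) → (3, 3) → (4, 3)

Answer: 4, 3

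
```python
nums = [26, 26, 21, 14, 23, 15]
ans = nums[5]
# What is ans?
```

Trace:
`nums = [26, 26, 21, 14, 23, 15]` → nums = [26, 26, 21, 14, 23, 15]
`ans = nums[5]` → ans = 15
So ans = 15

Answer: 15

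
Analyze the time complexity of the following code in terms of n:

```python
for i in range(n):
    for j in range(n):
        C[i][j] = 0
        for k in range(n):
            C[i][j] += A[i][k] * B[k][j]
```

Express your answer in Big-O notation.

This is Naive matrix multiplication. Time complexity: O(n³).

Answer: O(n³)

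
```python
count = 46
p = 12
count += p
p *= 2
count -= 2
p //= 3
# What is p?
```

Trace:
`count = 46` → count = 46
`p = 12` → p = 12
`count += p` → count = 58
`p *= 2` → p = 24
`count -= 2` → count = 56
`p //= 3` → p = 8
So p = 8

Answer: 8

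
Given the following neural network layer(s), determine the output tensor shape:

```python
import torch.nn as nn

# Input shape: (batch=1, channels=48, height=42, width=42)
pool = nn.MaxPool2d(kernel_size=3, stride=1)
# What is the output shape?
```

Input: (1, 48, 42, 42) -> Output: (1, 48, 40, 40)

Answer: (1, 48, 40, 40)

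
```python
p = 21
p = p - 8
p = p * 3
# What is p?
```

Trace:
`p = 21` → p = 21
`p = p - 8` → p = 13
`p = p * 3` → p = 39
So p = 39

Answer: 39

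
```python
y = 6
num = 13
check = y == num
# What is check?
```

Trace:
`y = 6` → y = 6
`num = 13` → num = 13
`check = y == num` → check = False
So check = False

Answer: False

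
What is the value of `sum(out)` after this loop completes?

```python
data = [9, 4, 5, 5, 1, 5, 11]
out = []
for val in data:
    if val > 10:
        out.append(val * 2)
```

Sum of doubled values > 10
`out` takes the values: [] → [22]
So `sum(out)` = 22

Answer: 22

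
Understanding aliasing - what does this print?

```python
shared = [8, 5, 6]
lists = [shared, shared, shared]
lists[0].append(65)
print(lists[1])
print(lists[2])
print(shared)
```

Key concept: list of same reference.
Step by step:
`shared = [8, 5, 6]` → shared = [8, 5, 6]
`lists = [shared, shared, shared]` → lists = [[8, 5, 6], [8, 5, 6], [8, 5, 6]]
`lists[0].append(65)` → shared = [8, 5, 6, 65]; lists = [[8, 5, 6, 65], [8, 5, 6, 65], [8, 5, 6, 65]]
`print(lists[1])` → prints [8, 5, 6, 65]
`print(lists[2])` → prints [8, 5, 6, 65]
`print(shared)` → prints [8, 5, 6, 65]

Answer:
[8, 5, 6, 65]
[8, 5, 6, 65]
[8, 5, 6, 65]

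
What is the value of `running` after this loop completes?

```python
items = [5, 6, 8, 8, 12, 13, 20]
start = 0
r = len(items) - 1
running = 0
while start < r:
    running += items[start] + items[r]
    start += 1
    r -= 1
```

Sum of pairs from ends
`running` takes the values: 0 → 25 → 44 → 64

Answer: 64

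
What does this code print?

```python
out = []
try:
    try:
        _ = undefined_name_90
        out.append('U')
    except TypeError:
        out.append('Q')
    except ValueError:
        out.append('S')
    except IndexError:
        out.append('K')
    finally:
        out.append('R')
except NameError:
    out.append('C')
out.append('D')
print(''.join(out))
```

Execution trace: 'R' (finally) → 'C' (outer except NameError) → 'D' (after the try/except). Output: RCD

Answer: RCD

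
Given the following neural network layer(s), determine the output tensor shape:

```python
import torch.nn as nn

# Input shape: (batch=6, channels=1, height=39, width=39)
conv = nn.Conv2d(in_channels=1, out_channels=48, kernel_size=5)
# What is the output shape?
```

Input: (6, 1, 39, 39) -> Output: (6, 48, 35, 35)

Answer: (6, 48, 35, 35)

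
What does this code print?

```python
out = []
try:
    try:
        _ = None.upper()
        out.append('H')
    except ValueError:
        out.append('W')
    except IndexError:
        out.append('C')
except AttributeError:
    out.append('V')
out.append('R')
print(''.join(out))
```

Execution trace: 'V' (outer except AttributeError) → 'R' (after the try/except). Output: VR

Answer: VR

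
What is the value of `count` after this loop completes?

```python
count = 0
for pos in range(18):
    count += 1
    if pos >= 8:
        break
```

Loop breaks when pos reaches 8, count is 9
`count` takes the values: 0 → 1 → 2 → 3 → 4 → 5 → 6 → 7 → 8 → 9

Answer: 9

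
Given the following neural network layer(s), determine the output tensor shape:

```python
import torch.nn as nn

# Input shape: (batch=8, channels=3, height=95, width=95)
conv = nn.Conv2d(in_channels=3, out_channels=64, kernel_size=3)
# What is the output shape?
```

Input: (8, 3, 95, 95) -> Output: (8, 64, 93, 93)

Answer: (8, 64, 93, 93)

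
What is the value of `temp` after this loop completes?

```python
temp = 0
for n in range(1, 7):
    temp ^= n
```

XOR of 1 to 6
`temp` takes the values: 0 → 1 → 3 → 0 → 4 → 1 → 7

Answer: 7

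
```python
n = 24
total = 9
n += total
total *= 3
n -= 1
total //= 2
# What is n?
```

Trace:
`n = 24` → n = 24
`total = 9` → total = 9
`n += total` → n = 33
`total *= 3` → total = 27
`n -= 1` → n = 32
`total //= 2` → total = 13
So n = 32

Answer: 32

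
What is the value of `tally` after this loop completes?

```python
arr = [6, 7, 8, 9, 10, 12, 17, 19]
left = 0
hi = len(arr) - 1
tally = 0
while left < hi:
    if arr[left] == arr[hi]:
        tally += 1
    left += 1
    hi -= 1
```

Count matching pairs from ends
`tally` takes the values: 0

Answer: 0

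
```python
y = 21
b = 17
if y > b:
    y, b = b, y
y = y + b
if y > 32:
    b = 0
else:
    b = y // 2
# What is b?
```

Trace:
`y = 21` → y = 21
`b = 17` → b = 17
`if y > b: ...` → y > b is True → y = 17; b = 21
`y = y + b` → y = 38
`if y > 32: ...` → y > 32 is True → b = 0
So b = 0

Answer: 0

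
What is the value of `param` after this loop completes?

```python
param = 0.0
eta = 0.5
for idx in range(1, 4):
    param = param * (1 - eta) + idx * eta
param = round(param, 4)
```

Moving average with lr=0.5
`param` takes the values: 0.0 → 0.5 → 1.25 → 2.125

Answer: 2.125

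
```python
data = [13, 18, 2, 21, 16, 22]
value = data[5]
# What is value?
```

Trace:
`data = [13, 18, 2, 21, 16, 22]` → data = [13, 18, 2, 21, 16, 22]
`value = data[5]` → value = 22
So value = 22

Answer: 22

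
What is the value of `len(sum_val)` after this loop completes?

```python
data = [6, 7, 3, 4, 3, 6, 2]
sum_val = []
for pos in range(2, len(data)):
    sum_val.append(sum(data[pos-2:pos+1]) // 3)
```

Number of 3-element averages
`sum_val` takes the values: [] → [5] → [5, 4] → [5, 4, 3] → [5, 4, 3, 4] → [5, 4, 3, 4, 3]
So `len(sum_val)` = 5

Answer: 5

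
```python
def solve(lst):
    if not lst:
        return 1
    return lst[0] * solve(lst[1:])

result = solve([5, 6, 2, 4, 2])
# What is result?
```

Product over [5, 6, 2, 4, 2] = 5 * 6 * 2 * 4 * 2 = 480

Answer: 480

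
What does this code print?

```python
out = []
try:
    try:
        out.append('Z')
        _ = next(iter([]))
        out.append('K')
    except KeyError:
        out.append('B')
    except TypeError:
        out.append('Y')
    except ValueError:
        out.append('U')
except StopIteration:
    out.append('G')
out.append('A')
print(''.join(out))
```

Execution trace: 'Z' (try body) → 'G' (outer except StopIteration) → 'A' (after the try/except). Output: ZGA

Answer: ZGA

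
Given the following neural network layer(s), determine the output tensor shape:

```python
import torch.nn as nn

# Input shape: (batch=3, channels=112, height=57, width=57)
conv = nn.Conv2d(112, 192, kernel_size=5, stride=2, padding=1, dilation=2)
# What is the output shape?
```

Input: (3, 112, 57, 57) -> Output: (3, 192, 26, 26)

Answer: (3, 192, 26, 26)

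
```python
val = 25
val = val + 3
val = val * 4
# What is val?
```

Trace:
`val = 25` → val = 25
`val = val + 3` → val = 28
`val = val * 4` → val = 112
So val = 112

Answer: 112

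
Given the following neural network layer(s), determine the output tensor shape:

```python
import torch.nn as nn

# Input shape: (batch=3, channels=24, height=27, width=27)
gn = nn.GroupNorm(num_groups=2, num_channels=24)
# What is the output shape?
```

Input: (3, 24, 27, 27) -> Output: (3, 24, 27, 27)

Answer: (3, 24, 27, 27)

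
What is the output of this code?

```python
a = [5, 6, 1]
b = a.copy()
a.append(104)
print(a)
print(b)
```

Key concept: list.copy() creates independent copy.
Step by step:
`a = [5, 6, 1]` → a = [5, 6, 1]
`b = a.copy()` → b = [5, 6, 1]
`a.append(104)` → a = [5, 6, 1, 104]
`print(a)` → prints [5, 6, 1, 104]
`print(b)` → prints [5, 6, 1]

Answer:
[5, 6, 1, 104]
[5, 6, 1]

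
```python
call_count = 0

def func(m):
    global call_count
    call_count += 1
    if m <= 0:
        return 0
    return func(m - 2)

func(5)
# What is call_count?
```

Linear recursion stepping by 2: 4 calls from m=5 down to ≤0.

Answer: 4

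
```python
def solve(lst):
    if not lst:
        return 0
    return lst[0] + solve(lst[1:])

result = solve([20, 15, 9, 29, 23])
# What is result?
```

20 + 15 + 9 + 29 + 23 + 0 = 96

Answer: 96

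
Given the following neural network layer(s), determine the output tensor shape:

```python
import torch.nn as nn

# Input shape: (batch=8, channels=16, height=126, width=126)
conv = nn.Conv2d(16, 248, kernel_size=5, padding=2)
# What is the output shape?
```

Input: (8, 16, 126, 126) -> Output: (8, 248, 126, 126)

Answer: (8, 248, 126, 126)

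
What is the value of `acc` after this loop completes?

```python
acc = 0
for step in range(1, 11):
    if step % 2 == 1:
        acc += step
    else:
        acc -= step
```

Add odd, subtract even
`acc` takes the values: 0 → 1 → -1 → 2 → -2 → 3 → -3 → 4 → -4 → 5 → -5

Answer: -5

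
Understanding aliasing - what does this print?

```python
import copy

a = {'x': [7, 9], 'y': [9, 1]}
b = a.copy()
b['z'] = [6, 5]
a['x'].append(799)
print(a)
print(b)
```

Key concept: shallow copy of dict with mutable values.
Step by step:
`a = {'x': [7, 9], 'y': [9, 1]}` → a = {'x': [7, 9], 'y': [9, 1]}
`b = a.copy()` → b = {'x': [7, 9], 'y': [9, 1]}
`b['z'] = [6, 5]` → b = {'x': [7, 9], 'y': [9, 1], 'z': [6, 5]}
`a['x'].append(799)` → a = {'x': [7, 9, 799], 'y': [9, 1]}; b = {'x': [7, 9, 799], 'y': [9, 1], 'z': [6, 5]}
`print(a)` → prints {'x': [7, 9, 799], 'y': [9, 1]}
`print(b)` → prints {'x': [7, 9, 799], 'y': [9, 1], 'z': [6, 5]}

Answer:
{'x': [7, 9, 799], 'y': [9, 1]}
{'x': [7, 9, 799], 'y': [9, 1], 'z': [6, 5]}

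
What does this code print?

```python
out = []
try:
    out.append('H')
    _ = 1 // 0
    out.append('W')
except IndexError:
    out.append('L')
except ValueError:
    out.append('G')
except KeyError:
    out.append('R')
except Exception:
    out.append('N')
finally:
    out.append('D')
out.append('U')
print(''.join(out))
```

Execution trace: 'H' (try body) → 'N' (except Exception) → 'D' (finally) → 'U' (after the try/except). Output: HNDU

Answer: HNDU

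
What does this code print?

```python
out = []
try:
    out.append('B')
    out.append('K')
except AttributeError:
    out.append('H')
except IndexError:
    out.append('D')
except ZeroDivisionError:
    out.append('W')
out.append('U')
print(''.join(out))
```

Execution trace: 'B' (try body) → 'K' (try body, no exception) → 'U' (after the try/except). Output: BKU

Answer: BKU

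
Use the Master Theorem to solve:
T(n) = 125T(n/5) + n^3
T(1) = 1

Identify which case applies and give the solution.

a=125, b=5, f(n)=n^3. log_5(125) = 3. Since c=3 = 3, Case 2 applies: T(n) = Θ(n^log_b(a) · log n) = O(n^3 log n).

Answer: O(n^3 log n) - Case 2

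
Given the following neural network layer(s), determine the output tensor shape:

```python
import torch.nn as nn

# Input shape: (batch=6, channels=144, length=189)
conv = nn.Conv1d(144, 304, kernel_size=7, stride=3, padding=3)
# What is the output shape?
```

Input: (6, 144, 189) -> Output: (6, 304, 63)

Answer: (6, 304, 63)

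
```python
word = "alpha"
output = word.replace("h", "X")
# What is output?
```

Trace:
`word = "alpha"` → word = 'alpha'
`output = word.replace("h", "X")` → output = 'alpXa'
So output = 'alpXa'

Answer: 'alpXa'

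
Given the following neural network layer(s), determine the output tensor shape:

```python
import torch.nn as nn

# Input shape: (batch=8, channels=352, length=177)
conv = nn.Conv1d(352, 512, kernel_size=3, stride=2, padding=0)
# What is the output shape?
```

Input: (8, 352, 177) -> Output: (8, 512, 88)

Answer: (8, 512, 88)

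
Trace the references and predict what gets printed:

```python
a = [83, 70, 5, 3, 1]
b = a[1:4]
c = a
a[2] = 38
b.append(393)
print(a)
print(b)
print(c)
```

Key concept: slice vs alias.
Step by step:
`a = [83, 70, 5, 3, 1]` → a = [83, 70, 5, 3, 1]
`b = a[1:4]` → b = [70, 5, 3]
`c = a` → c = [83, 70, 5, 3, 1] (same object as a)
`a[2] = 38` → a = [83, 70, 38, 3, 1] (same object as c); c = [83, 70, 38, 3, 1] (same object as a)
`b.append(393)` → b = [70, 5, 3, 393]
`print(a)` → prints [83, 70, 38, 3, 1]
`print(b)` → prints [70, 5, 3, 393]
`print(c)` → prints [83, 70, 38, 3, 1]

Answer:
[83, 70, 38, 3, 1]
[70, 5, 3, 393]
[83, 70, 38, 3, 1]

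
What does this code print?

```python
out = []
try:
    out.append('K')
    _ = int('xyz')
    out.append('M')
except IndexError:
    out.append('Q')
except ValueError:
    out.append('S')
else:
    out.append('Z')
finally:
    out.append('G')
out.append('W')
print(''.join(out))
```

Execution trace: 'K' (try body) → 'S' (except ValueError) → 'G' (finally) → 'W' (after the try/except). Output: KSGW

Answer: KSGW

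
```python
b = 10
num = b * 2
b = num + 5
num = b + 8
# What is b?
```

Trace:
`b = 10` → b = 10
`num = b * 2` → num = 20
`b = num + 5` → b = 25
`num = b + 8` → num = 33
So b = 25

Answer: 25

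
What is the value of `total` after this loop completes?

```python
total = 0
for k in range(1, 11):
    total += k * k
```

Sum of squares 1² to 10² = 385
`total` takes the values: 0 → 1 → 5 → 14 → 30 → 55 → 91 → 140 → 204 → 285 → 385

Answer: 385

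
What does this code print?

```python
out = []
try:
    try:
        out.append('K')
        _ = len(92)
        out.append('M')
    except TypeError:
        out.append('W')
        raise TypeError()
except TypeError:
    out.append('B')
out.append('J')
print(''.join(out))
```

Execution trace: 'K' (inner try body) → 'W' (inner except TypeError) → 'B' (outer except TypeError) → 'J' (after the try/except). Output: KWBJ

Answer: KWBJ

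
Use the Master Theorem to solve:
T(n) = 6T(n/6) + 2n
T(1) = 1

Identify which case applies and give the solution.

a=6, b=6, f(n)=2n. log_6(6) = 1. Since c=1 = 1, Case 2 applies: T(n) = Θ(n^log_b(a) · log n) = O(n log n).

Answer: O(n log n) - Case 2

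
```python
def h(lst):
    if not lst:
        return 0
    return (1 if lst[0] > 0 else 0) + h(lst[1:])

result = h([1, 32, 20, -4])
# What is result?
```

Count of positive elements in [1, 32, 20, -4] = 3

Answer: 3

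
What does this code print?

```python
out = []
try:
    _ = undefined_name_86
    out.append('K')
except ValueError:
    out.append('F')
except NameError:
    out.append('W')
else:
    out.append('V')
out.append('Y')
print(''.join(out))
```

Execution trace: 'W' (except NameError) → 'Y' (after the try/except). Output: WY

Answer: WY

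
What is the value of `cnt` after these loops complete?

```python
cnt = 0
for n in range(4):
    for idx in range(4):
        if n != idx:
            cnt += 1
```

4² - 4 (exclude diagonal)
`cnt` takes the values: 0 → 1 → 2 → 3 → 4 → 5 → 6 → 7 → 8 → 9 → 10 → 11 → 12

Answer: 12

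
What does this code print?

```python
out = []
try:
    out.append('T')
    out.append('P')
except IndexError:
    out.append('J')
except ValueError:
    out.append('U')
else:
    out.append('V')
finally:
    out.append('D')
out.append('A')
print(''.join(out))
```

Execution trace: 'T' (try body) → 'P' (try body, no exception) → 'V' (else) → 'D' (finally) → 'A' (after the try/except). Output: TPVDA

Answer: TPVDA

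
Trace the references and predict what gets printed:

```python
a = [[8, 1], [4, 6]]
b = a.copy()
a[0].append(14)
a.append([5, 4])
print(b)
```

Key concept: shallow copy with nested lists.
Step by step:
`a = [[8, 1], [4, 6]]` → a = [[8, 1], [4, 6]]
`b = a.copy()` → b = [[8, 1], [4, 6]]
`a[0].append(14)` → a = [[8, 1, 14], [4, 6]]; b = [[8, 1, 14], [4, 6]]
`a.append([5, 4])` → a = [[8, 1, 14], [4, 6], [5, 4]]
`print(b)` → prints [[8, 1, 14], [4, 6]]

Answer: [[8, 1, 14], [4, 6]]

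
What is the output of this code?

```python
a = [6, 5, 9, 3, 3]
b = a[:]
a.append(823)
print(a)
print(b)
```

Key concept: slice [:] creates copy.
Step by step:
`a = [6, 5, 9, 3, 3]` → a = [6, 5, 9, 3, 3]
`b = a[:]` → b = [6, 5, 9, 3, 3]
`a.append(823)` → a = [6, 5, 9, 3, 3, 823]
`print(a)` → prints [6, 5, 9, 3, 3, 823]
`print(b)` → prints [6, 5, 9, 3, 3]

Answer:
[6, 5, 9, 3, 3, 823]
[6, 5, 9, 3, 3]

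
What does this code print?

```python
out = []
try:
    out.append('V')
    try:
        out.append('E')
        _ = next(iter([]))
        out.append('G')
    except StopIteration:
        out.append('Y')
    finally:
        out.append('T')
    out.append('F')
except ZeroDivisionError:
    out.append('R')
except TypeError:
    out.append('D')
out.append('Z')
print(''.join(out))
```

Execution trace: 'V' (try body) → 'E' (inner try body) → 'Y' (inner except StopIteration) → 'T' (inner finally) → 'F' (try body, no exception) → 'Z' (after the try/except). Output: VEYTFZ

Answer: VEYTFZ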